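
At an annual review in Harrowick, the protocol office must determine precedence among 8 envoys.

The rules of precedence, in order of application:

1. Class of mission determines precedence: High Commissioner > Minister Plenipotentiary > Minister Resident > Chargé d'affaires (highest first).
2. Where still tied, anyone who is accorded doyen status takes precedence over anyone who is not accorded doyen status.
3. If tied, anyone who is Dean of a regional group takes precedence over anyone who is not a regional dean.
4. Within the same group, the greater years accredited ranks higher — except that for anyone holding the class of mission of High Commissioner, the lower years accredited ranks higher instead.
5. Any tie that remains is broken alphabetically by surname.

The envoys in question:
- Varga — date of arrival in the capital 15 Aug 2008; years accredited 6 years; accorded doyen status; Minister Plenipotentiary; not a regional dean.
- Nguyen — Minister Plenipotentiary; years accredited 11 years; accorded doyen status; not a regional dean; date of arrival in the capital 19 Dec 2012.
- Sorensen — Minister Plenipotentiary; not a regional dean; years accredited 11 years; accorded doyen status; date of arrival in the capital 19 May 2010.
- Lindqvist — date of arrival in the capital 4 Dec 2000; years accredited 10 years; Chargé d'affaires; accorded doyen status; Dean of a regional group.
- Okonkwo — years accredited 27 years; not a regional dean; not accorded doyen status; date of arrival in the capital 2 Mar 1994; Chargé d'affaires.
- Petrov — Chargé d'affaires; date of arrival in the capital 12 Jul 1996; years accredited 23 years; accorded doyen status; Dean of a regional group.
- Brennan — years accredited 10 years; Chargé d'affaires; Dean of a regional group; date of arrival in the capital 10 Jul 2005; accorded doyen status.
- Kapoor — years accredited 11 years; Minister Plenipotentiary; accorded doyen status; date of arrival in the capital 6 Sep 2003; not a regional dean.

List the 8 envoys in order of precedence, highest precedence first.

Kapoor, Nguyen, Sorensen, Varga, Petrov, Brennan, Lindqvist, Okonkwo

By class of mission: Kapoor, Nguyen, Sorensen and Varga (Minister Plenipotentiary); then Petrov, Brennan, Lindqvist and Okonkwo (Chargé d'affaires).
Kapoor, Nguyen, Sorensen and Varga are each accorded doyen status, so the next rule applies.
Kapoor, Nguyen, Sorensen and Varga are each not a regional dean, so the next rule applies.
Among Kapoor, Nguyen, Sorensen and Varga, by years accredited (higher first): Kapoor, Nguyen and Sorensen (11 years) before Varga (6 years).
Among Kapoor, Nguyen and Sorensen, alphabetically by surname: Kapoor before Nguyen before Sorensen.
Among Petrov, Brennan, Lindqvist and Okonkwo, accorded doyen status before not accorded doyen status: Petrov, Brennan and Lindqvist (accorded doyen status) before Okonkwo (not accorded doyen status).
Petrov, Brennan and Lindqvist are each Dean of a regional group, so the next rule applies.
Among Petrov, Brennan and Lindqvist, by years accredited (higher first): Petrov (23 years) before Brennan and Lindqvist (10 years).
Among Brennan and Lindqvist, alphabetically by surname: Brennan before Lindqvist.
Full order: Kapoor, Nguyen, Sorensen, Varga, Petrov, Brennan, Lindqvist, Okonkwo.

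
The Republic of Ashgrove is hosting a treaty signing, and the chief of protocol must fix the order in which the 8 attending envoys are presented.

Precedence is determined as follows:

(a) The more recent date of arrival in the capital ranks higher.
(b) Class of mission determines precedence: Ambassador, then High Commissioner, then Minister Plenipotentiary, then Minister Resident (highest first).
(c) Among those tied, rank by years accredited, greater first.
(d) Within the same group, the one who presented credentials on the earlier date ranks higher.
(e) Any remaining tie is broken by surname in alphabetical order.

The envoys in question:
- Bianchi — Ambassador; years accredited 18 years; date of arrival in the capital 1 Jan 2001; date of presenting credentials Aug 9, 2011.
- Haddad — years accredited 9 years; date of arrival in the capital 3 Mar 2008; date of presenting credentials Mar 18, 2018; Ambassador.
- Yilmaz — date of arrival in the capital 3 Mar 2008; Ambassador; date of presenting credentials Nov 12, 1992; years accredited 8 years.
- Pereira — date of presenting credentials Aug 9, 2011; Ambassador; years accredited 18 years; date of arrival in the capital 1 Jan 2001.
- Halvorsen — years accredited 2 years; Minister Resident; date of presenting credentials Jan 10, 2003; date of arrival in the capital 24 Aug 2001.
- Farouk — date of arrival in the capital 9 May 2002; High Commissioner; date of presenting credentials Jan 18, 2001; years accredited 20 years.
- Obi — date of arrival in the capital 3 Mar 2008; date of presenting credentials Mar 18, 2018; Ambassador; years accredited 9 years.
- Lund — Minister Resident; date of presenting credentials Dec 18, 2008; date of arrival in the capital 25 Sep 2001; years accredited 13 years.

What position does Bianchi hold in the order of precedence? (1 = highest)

By date of arrival in the capital (later first): Haddad, Obi and Yilmaz (each 3 Mar 2008); then Farouk (9 May 2002); then Lund (25 Sep 2001); then Halvorsen (24 Aug 2001); then Bianchi and Pereira (both 1 Jan 2001).
Haddad, Obi and Yilmaz are each Ambassador, so the next rule applies.
Among Haddad, Obi and Yilmaz, by years accredited (higher first): Haddad and Obi (9 years) before Yilmaz (8 years).
Haddad and Obi both have date of presenting credentials Mar 18, 2018, so the next rule applies.
Among Haddad and Obi, alphabetically by surname: Haddad before Obi.
Bianchi and Pereira are each Ambassador, so the next rule applies.
Bianchi and Pereira both have years accredited 18 years, so the next rule applies.
Bianchi and Pereira both have date of presenting credentials Aug 9, 2011, so the next rule applies.
Among Bianchi and Pereira, alphabetically by surname: Bianchi before Pereira.
Order: Haddad, Obi, Yilmaz, Farouk, Lund, Halvorsen, Bianchi, Pereira. So position 7.

7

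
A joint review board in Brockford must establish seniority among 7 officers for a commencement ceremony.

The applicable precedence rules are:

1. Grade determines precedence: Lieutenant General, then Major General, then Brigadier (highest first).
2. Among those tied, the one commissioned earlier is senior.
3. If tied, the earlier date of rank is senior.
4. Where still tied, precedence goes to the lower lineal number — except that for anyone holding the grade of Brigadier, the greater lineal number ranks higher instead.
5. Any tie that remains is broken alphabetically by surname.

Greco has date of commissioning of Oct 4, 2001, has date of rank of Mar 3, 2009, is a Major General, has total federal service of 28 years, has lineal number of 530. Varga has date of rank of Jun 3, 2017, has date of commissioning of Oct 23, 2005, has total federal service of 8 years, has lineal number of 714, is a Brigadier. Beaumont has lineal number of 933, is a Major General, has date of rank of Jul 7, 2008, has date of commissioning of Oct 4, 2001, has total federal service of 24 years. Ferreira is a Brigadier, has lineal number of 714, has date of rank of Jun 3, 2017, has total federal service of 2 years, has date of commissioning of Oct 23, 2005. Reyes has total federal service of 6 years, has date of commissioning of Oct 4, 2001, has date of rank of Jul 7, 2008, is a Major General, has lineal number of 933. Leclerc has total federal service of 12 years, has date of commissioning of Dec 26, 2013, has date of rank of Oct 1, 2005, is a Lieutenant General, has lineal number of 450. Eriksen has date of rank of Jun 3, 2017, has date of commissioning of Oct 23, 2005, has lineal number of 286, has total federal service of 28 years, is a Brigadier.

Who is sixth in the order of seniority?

Varga

By grade: Leclerc (Lieutenant General); then Beaumont, Reyes and Greco (Major General); then Ferreira, Varga and Eriksen (Brigadier).
Beaumont, Reyes and Greco all have date of commissioning Oct 4, 2001, so the next rule applies.
Among Beaumont, Reyes and Greco, by date of rank (earlier first): Beaumont and Reyes (Jul 7, 2008) before Greco (Mar 3, 2009).
Beaumont and Reyes both have lineal number 933, so the next rule applies.
Among Beaumont and Reyes, alphabetically by surname: Beaumont before Reyes.
Ferreira, Varga and Eriksen all have date of commissioning Oct 23, 2005, so the next rule applies.
Ferreira, Varga and Eriksen all have date of rank Jun 3, 2017, so the next rule applies.
Among Ferreira, Varga and Eriksen, by lineal number (higher first) (reversed rule for this group): Ferreira and Varga (714) before Eriksen (286).
Among Ferreira and Varga, alphabetically by surname: Ferreira before Varga.
Order: Leclerc, Beaumont, Reyes, Greco, Ferreira, Varga, Eriksen.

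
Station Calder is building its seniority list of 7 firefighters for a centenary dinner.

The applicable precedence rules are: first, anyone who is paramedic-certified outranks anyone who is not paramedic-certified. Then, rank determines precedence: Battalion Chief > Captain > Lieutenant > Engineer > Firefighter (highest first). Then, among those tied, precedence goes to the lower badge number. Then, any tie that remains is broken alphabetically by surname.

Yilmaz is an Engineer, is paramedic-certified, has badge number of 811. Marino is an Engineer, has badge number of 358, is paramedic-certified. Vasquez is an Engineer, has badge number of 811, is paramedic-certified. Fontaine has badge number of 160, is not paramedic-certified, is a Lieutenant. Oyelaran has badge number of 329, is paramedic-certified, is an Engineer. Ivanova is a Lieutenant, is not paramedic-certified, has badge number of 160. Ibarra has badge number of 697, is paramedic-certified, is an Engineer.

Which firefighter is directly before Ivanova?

By the first rule: Oyelaran, Marino, Ibarra, Vasquez and Yilmaz (each paramedic-certified); then Fontaine and Ivanova (both not paramedic-certified).
Oyelaran, Marino, Ibarra, Vasquez and Yilmaz are each Engineer, so the next rule applies.
Among Oyelaran, Marino, Ibarra, Vasquez and Yilmaz, by badge number (lower first): Oyelaran (329) before Marino (358) before Ibarra (697) before Vasquez and Yilmaz (811).
Among Vasquez and Yilmaz, alphabetically by surname: Vasquez before Yilmaz.
Fontaine and Ivanova are each Lieutenant, so the next rule applies.
Fontaine and Ivanova both have badge number 160, so the next rule applies.
Among Fontaine and Ivanova, alphabetically by surname: Fontaine before Ivanova.
Order: Oyelaran, Marino, Ibarra, Vasquez, Yilmaz, Fontaine, Ivanova.

Fontaine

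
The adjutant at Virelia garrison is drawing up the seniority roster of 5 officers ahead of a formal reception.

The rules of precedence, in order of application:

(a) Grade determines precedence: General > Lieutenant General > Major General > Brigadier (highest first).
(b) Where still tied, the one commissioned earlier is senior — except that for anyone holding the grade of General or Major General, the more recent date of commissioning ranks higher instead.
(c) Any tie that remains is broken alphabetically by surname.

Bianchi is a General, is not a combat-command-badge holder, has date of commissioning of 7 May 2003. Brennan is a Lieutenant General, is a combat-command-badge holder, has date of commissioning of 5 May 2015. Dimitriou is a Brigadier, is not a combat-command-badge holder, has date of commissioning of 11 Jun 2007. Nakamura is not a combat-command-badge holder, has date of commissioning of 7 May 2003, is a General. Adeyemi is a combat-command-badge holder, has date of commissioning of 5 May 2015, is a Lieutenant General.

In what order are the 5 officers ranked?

Bianchi, Nakamura, Adeyemi, Brennan, Dimitriou

By grade: Bianchi and Nakamura (General); then Adeyemi and Brennan (Lieutenant General); then Dimitriou (Brigadier).
Bianchi and Nakamura both have date of commissioning 7 May 2003, so the next rule applies.
Among Bianchi and Nakamura, alphabetically by surname: Bianchi before Nakamura.
Adeyemi and Brennan both have date of commissioning 5 May 2015, so the next rule applies.
Among Adeyemi and Brennan, alphabetically by surname: Adeyemi before Brennan.
Full order: Bianchi, Nakamura, Adeyemi, Brennan, Dimitriou.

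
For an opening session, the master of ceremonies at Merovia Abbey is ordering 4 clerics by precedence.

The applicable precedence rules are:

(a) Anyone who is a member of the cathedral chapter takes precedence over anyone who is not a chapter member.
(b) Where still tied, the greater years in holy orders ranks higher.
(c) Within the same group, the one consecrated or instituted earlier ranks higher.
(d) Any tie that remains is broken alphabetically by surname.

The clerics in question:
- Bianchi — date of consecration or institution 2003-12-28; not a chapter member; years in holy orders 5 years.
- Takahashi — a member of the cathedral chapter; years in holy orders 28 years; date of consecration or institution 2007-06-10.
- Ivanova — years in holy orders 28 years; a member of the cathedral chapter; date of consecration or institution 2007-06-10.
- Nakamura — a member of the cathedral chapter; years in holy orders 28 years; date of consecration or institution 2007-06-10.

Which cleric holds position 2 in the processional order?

Nakamura

By the first rule: Ivanova, Nakamura and Takahashi (each a member of the cathedral chapter); then Bianchi (not a chapter member).
Ivanova, Nakamura and Takahashi all have years in holy orders 28 years, so the next rule applies.
Ivanova, Nakamura and Takahashi all have date of consecration or institution 2007-06-10, so the next rule applies.
Among Ivanova, Nakamura and Takahashi, alphabetically by surname: Ivanova before Nakamura before Takahashi.
Order: Ivanova, Nakamura, Takahashi, Bianchi.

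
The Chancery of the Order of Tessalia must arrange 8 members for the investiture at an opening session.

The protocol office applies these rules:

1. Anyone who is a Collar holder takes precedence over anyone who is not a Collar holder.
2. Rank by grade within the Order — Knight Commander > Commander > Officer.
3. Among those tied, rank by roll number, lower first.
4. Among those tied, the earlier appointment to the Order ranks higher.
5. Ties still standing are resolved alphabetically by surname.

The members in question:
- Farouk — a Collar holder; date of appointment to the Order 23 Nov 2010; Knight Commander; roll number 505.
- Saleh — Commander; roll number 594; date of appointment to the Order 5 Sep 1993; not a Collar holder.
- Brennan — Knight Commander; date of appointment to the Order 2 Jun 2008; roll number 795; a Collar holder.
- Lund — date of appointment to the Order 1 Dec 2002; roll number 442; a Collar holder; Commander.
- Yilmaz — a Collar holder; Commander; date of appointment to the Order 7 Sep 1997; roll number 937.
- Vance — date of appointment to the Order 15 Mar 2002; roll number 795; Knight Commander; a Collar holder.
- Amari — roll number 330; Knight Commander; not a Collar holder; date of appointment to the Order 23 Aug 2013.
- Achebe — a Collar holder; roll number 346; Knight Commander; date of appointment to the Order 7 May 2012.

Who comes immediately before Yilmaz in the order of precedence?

By the first rule: Achebe, Farouk, Vance, Brennan, Lund and Yilmaz (each a Collar holder); then Amari and Saleh (both not a Collar holder).
Among Achebe, Farouk, Vance, Brennan, Lund and Yilmaz, by grade within the Order: Achebe, Farouk, Vance and Brennan (Knight Commander) before Lund and Yilmaz (Commander).
Among Achebe, Farouk, Vance and Brennan, by roll number (lower first): Achebe (346) before Farouk (505) before Vance and Brennan (795).
Among Vance and Brennan, by date of appointment to the Order (earlier first): Vance (15 Mar 2002) before Brennan (2 Jun 2008).
Among Lund and Yilmaz, by roll number (lower first): Lund (442) before Yilmaz (937).
Among Amari and Saleh, by grade within the Order: Amari (Knight Commander) before Saleh (Commander).
Order: Achebe, Farouk, Vance, Brennan, Lund, Yilmaz, Amari, Saleh.

Lund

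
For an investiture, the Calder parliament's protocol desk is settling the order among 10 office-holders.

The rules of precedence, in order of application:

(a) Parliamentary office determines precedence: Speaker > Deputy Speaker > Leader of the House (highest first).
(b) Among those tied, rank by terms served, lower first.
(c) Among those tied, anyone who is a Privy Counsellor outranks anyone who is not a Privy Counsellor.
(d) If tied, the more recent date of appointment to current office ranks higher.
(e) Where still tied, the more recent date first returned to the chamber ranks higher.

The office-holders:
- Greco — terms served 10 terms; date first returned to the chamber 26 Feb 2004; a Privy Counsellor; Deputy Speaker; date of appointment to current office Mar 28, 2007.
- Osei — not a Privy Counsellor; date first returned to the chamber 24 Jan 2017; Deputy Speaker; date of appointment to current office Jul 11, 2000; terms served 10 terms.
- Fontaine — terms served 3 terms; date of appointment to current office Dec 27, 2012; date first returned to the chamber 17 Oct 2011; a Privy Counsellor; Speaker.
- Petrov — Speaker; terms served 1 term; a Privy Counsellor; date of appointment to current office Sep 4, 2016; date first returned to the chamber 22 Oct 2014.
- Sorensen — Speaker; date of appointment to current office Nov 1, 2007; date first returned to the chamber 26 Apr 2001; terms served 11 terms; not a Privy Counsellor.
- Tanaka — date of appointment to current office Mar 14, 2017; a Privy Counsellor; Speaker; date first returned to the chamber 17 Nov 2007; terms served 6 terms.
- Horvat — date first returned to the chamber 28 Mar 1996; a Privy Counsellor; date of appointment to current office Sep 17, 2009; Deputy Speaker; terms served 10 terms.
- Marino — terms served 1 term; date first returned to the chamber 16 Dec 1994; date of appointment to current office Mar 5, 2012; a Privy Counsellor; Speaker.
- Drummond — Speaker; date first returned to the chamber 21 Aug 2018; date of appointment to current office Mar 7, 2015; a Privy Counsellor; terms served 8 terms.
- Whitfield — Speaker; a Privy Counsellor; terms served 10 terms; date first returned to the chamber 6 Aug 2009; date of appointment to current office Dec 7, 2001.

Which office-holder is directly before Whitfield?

Drummond

By parliamentary office: Petrov, Marino, Fontaine, Tanaka, Drummond, Whitfield and Sorensen (Speaker); then Horvat, Greco and Osei (Deputy Speaker).
Among Petrov, Marino, Fontaine, Tanaka, Drummond, Whitfield and Sorensen, by terms served (lower first): Petrov and Marino (1 term) before Fontaine (3 terms) before Tanaka (6 terms) before Drummond (8 terms) before Whitfield (10 terms) before Sorensen (11 terms).
Petrov and Marino are each a Privy Counsellor, so the next rule applies.
Among Petrov and Marino, by date of appointment to current office (later first): Petrov (Sep 4, 2016) before Marino (Mar 5, 2012).
Horvat, Greco and Osei all have terms served 10 terms, so the next rule applies.
Among Horvat, Greco and Osei, a Privy Counsellor before not a Privy Counsellor: Horvat and Greco (a Privy Counsellor) before Osei (not a Privy Counsellor).
Among Horvat and Greco, by date of appointment to current office (later first): Horvat (Sep 17, 2009) before Greco (Mar 28, 2007).
Order: Petrov, Marino, Fontaine, Tanaka, Drummond, Whitfield, Sorensen, Horvat, Greco, Osei.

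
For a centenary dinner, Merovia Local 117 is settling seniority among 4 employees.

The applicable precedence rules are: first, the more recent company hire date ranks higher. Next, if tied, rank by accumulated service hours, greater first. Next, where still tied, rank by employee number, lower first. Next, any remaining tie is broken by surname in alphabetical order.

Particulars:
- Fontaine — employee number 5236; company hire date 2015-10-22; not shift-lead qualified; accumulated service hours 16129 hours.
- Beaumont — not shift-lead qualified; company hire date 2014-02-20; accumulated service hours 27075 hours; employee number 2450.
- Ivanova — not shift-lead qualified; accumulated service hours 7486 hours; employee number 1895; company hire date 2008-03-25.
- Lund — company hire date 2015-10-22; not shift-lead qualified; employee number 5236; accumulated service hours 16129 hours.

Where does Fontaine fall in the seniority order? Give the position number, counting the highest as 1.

By company hire date (later first): Fontaine and Lund (both 2015-10-22); then Beaumont (2014-02-20); then Ivanova (2008-03-25).
Fontaine and Lund both have accumulated service hours 16129 hours, so the next rule applies.
Fontaine and Lund both have employee number 5236, so the next rule applies.
Among Fontaine and Lund, alphabetically by surname: Fontaine before Lund.
Order: Fontaine, Lund, Beaumont, Ivanova. So position 1.

1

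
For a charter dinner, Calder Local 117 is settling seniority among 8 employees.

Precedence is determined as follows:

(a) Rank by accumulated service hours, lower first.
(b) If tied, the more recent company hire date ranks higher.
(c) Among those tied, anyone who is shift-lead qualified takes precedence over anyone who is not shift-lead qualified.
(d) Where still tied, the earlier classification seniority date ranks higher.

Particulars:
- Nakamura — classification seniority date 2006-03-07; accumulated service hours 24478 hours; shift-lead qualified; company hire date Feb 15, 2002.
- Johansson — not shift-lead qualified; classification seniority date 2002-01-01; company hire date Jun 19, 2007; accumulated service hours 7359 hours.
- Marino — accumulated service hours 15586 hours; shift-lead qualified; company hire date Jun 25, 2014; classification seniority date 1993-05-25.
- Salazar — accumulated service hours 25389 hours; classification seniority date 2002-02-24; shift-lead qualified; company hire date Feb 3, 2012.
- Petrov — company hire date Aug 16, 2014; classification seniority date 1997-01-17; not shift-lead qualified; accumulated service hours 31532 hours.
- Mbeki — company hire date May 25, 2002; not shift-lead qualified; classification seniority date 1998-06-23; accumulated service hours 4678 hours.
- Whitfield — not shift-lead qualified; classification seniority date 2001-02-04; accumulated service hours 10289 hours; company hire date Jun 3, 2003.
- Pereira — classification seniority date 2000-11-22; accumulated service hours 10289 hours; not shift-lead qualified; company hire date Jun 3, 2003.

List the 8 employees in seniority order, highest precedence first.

By accumulated service hours (lower first): Mbeki (4678 hours); then Johansson (7359 hours); then Pereira and Whitfield (both 10289 hours); then Marino (15586 hours); then Nakamura (24478 hours); then Salazar (25389 hours); then Petrov (31532 hours).
Pereira and Whitfield both have company hire date Jun 3, 2003, so the next rule applies.
Pereira and Whitfield are each not shift-lead qualified, so the next rule applies.
Among Pereira and Whitfield, by classification seniority date (earlier first): Pereira (2000-11-22) before Whitfield (2001-02-04).
Full order: Mbeki, Johansson, Pereira, Whitfield, Marino, Nakamura, Salazar, Petrov.

Mbeki, Johansson, Pereira, Whitfield, Marino, Nakamura, Salazar, Petrov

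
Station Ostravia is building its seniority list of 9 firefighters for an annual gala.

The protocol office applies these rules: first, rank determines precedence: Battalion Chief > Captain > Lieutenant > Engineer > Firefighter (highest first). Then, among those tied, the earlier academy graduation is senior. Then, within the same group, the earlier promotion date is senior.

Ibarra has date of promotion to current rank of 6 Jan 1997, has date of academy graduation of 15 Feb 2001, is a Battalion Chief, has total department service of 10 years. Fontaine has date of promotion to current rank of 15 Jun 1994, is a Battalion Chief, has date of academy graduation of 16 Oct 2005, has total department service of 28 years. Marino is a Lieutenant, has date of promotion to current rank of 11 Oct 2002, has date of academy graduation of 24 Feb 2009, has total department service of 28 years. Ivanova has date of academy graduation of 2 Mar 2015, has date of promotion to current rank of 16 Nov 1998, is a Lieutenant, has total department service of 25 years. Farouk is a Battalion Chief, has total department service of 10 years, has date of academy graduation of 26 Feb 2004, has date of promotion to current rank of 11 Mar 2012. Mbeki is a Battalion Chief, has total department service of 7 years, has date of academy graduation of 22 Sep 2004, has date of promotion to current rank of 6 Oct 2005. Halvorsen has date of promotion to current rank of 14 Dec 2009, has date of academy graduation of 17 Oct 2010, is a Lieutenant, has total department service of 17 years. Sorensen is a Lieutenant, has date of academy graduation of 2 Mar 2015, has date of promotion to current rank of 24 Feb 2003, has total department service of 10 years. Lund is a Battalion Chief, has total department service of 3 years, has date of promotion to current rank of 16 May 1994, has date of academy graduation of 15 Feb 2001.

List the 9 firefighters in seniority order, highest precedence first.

Lund, Ibarra, Farouk, Mbeki, Fontaine, Marino, Halvorsen, Ivanova, Sorensen

By rank: Lund, Ibarra, Farouk, Mbeki and Fontaine (Battalion Chief); then Marino, Halvorsen, Ivanova and Sorensen (Lieutenant).
Among Lund, Ibarra, Farouk, Mbeki and Fontaine, by date of academy graduation (earlier first): Lund and Ibarra (15 Feb 2001) before Farouk (26 Feb 2004) before Mbeki (22 Sep 2004) before Fontaine (16 Oct 2005).
Among Lund and Ibarra, by date of promotion to current rank (earlier first): Lund (16 May 1994) before Ibarra (6 Jan 1997).
Among Marino, Halvorsen, Ivanova and Sorensen, by date of academy graduation (earlier first): Marino (24 Feb 2009) before Halvorsen (17 Oct 2010) before Ivanova and Sorensen (2 Mar 2015).
Among Ivanova and Sorensen, by date of promotion to current rank (earlier first): Ivanova (16 Nov 1998) before Sorensen (24 Feb 2003).
Full order: Lund, Ibarra, Farouk, Mbeki, Fontaine, Marino, Halvorsen, Ivanova, Sorensen.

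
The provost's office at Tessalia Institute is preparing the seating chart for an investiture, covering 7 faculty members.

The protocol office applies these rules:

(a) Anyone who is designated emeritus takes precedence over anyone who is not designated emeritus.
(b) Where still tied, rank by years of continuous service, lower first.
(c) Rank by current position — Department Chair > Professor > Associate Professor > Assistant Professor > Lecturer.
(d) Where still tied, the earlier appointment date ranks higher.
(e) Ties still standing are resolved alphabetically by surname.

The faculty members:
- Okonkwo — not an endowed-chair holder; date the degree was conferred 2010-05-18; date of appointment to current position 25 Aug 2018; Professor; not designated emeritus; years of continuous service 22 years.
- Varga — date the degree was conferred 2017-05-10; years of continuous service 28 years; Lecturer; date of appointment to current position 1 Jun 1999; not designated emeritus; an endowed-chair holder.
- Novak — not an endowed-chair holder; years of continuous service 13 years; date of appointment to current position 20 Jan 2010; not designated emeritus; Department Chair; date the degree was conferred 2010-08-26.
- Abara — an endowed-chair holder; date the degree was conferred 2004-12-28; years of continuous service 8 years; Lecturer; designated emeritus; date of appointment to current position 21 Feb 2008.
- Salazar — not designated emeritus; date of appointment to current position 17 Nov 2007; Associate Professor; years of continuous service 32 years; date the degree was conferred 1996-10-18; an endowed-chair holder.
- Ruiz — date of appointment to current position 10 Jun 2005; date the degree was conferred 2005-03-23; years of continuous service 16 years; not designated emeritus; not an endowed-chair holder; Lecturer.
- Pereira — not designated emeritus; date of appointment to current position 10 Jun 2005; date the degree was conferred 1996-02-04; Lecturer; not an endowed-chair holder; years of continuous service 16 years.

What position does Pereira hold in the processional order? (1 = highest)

By the first rule: Abara (designated emeritus); then Novak, Pereira, Ruiz, Okonkwo, Varga and Salazar (each not designated emeritus).
Among Novak, Pereira, Ruiz, Okonkwo, Varga and Salazar, by years of continuous service (lower first): Novak (13 years) before Pereira and Ruiz (16 years) before Okonkwo (22 years) before Varga (28 years) before Salazar (32 years).
Pereira and Ruiz are each Lecturer, so the next rule applies.
Pereira and Ruiz both have date of appointment to current position 10 Jun 2005, so the next rule applies.
Among Pereira and Ruiz, alphabetically by surname: Pereira before Ruiz.
Order: Abara, Novak, Pereira, Ruiz, Okonkwo, Varga, Salazar. So position 3.

3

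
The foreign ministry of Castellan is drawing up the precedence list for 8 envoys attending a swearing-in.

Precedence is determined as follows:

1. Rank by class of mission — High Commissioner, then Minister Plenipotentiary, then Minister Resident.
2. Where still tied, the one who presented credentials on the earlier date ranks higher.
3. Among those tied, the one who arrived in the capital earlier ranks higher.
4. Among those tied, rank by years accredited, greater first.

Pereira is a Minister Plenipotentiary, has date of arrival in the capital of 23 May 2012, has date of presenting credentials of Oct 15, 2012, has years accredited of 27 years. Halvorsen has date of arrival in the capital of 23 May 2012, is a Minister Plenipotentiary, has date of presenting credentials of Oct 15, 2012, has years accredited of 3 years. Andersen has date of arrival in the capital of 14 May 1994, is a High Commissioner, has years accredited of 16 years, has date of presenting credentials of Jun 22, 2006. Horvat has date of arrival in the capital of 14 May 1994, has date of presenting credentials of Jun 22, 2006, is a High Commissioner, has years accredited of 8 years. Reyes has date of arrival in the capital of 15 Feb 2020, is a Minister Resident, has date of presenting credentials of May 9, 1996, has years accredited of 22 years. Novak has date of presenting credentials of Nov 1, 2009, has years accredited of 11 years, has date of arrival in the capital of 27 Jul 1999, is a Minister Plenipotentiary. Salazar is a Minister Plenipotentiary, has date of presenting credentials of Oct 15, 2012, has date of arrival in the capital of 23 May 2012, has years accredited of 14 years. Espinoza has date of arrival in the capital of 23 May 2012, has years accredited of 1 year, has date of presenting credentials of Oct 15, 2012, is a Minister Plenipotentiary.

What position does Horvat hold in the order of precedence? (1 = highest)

2

By class of mission: Andersen and Horvat (High Commissioner); then Novak, Pereira, Salazar, Halvorsen and Espinoza (Minister Plenipotentiary); then Reyes (Minister Resident).
Andersen and Horvat both have date of presenting credentials Jun 22, 2006, so the next rule applies.
Andersen and Horvat both have date of arrival in the capital 14 May 1994, so the next rule applies.
Among Andersen and Horvat, by years accredited (higher first): Andersen (16 years) before Horvat (8 years).
Among Novak, Pereira, Salazar, Halvorsen and Espinoza, by date of presenting credentials (earlier first): Novak (Nov 1, 2009) before Pereira, Salazar, Halvorsen and Espinoza (Oct 15, 2012).
Pereira, Salazar, Halvorsen and Espinoza all have date of arrival in the capital 23 May 2012, so the next rule applies.
Among Pereira, Salazar, Halvorsen and Espinoza, by years accredited (higher first): Pereira (27 years) before Salazar (14 years) before Halvorsen (3 years) before Espinoza (1 year).
Order: Andersen, Horvat, Novak, Pereira, Salazar, Halvorsen, Espinoza, Reyes. So position 2.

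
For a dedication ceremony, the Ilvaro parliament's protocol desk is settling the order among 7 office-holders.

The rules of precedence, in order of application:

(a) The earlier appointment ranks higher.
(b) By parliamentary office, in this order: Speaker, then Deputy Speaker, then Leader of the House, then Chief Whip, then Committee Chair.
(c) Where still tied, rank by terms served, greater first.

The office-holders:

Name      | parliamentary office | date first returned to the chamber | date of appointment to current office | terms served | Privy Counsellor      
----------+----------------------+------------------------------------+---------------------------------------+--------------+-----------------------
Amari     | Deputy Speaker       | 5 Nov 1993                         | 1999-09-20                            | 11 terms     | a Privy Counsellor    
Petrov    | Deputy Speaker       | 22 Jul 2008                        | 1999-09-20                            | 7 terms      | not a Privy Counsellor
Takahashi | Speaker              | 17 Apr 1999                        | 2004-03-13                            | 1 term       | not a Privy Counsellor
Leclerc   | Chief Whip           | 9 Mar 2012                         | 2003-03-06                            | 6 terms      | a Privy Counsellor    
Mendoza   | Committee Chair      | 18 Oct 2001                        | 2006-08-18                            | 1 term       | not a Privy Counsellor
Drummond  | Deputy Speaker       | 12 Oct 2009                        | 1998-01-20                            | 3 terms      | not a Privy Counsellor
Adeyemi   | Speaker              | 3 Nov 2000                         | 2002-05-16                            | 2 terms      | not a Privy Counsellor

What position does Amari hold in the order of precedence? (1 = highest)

By date of appointment to current office (earlier first): Drummond (1998-01-20); then Amari and Petrov (both 1999-09-20); then Adeyemi (2002-05-16); then Leclerc (2003-03-06); then Takahashi (2004-03-13); then Mendoza (2006-08-18).
Amari and Petrov are each Deputy Speaker, so the next rule applies.
Among Amari and Petrov, by terms served (higher first): Amari (11 terms) before Petrov (7 terms).
Order: Drummond, Amari, Petrov, Adeyemi, Leclerc, Takahashi, Mendoza. So position 2.

2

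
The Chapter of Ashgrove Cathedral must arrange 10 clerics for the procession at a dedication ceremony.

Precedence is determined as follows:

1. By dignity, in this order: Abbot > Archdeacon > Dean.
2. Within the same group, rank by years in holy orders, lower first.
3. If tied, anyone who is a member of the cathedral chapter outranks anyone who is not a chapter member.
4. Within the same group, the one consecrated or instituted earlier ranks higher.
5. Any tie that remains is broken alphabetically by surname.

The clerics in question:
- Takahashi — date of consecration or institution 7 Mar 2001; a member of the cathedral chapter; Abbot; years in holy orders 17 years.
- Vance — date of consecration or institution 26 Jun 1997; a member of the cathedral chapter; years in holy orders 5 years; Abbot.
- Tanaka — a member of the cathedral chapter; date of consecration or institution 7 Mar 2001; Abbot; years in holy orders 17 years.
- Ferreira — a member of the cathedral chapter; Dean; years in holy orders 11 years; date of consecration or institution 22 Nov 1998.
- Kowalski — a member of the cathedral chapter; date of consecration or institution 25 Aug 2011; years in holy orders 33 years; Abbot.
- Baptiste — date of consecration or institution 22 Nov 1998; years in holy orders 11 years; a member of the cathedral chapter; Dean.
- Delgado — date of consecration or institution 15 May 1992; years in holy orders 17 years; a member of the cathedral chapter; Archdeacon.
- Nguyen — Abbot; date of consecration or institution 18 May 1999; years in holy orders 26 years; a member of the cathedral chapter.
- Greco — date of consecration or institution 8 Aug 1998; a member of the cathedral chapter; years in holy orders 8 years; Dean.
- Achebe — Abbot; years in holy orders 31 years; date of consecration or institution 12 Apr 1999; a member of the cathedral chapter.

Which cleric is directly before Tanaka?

Takahashi

By dignity: Vance, Takahashi, Tanaka, Nguyen, Achebe and Kowalski (Abbot); then Delgado (Archdeacon); then Greco, Baptiste and Ferreira (Dean).
Among Vance, Takahashi, Tanaka, Nguyen, Achebe and Kowalski, by years in holy orders (lower first): Vance (5 years) before Takahashi and Tanaka (17 years) before Nguyen (26 years) before Achebe (31 years) before Kowalski (33 years).
Takahashi and Tanaka are each a member of the cathedral chapter, so the next rule applies.
Takahashi and Tanaka both have date of consecration or institution 7 Mar 2001, so the next rule applies.
Among Takahashi and Tanaka, alphabetically by surname: Takahashi before Tanaka.
Among Greco, Baptiste and Ferreira, by years in holy orders (lower first): Greco (8 years) before Baptiste and Ferreira (11 years).
Baptiste and Ferreira are each a member of the cathedral chapter, so the next rule applies.
Baptiste and Ferreira both have date of consecration or institution 22 Nov 1998, so the next rule applies.
Among Baptiste and Ferreira, alphabetically by surname: Baptiste before Ferreira.
Order: Vance, Takahashi, Tanaka, Nguyen, Achebe, Kowalski, Delgado, Greco, Baptiste, Ferreira.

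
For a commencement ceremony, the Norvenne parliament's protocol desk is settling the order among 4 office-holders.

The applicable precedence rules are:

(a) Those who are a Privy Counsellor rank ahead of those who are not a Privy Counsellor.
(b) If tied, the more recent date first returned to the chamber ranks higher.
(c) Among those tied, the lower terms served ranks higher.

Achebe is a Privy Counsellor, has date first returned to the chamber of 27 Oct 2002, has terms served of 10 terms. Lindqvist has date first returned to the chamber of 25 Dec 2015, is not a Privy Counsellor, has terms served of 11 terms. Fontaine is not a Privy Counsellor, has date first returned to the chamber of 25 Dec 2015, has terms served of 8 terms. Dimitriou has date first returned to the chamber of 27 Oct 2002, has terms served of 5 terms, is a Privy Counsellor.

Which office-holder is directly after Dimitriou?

Achebe

By the first rule: Dimitriou and Achebe (both a Privy Counsellor); then Fontaine and Lindqvist (both not a Privy Counsellor).
Dimitriou and Achebe both have date first returned to the chamber 27 Oct 2002, so the next rule applies.
Among Dimitriou and Achebe, by terms served (lower first): Dimitriou (5 terms) before Achebe (10 terms).
Fontaine and Lindqvist both have date first returned to the chamber 25 Dec 2015, so the next rule applies.
Among Fontaine and Lindqvist, by terms served (lower first): Fontaine (8 terms) before Lindqvist (11 terms).
Order: Dimitriou, Achebe, Fontaine, Lindqvist.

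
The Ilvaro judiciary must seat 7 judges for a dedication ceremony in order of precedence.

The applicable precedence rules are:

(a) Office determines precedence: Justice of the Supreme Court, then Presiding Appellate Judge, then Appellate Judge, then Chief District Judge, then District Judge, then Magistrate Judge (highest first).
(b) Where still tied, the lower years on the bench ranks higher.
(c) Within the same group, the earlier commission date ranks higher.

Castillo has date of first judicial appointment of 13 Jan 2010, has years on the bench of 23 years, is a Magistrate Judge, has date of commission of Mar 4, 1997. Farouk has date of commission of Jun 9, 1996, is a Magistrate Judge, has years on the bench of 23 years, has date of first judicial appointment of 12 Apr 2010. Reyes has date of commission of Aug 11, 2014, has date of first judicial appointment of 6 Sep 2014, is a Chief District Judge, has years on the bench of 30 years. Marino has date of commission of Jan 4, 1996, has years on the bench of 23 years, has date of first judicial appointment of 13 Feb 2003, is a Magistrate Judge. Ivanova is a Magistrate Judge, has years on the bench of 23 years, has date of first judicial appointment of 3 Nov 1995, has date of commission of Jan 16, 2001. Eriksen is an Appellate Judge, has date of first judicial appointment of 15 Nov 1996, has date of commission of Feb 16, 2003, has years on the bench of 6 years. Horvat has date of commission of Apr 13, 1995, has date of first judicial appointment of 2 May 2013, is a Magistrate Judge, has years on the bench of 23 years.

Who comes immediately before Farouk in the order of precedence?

By office: Eriksen (Appellate Judge); then Reyes (Chief District Judge); then Horvat, Marino, Farouk, Castillo and Ivanova (Magistrate Judge).
Horvat, Marino, Farouk, Castillo and Ivanova all have years on the bench 23 years, so the next rule applies.
Among Horvat, Marino, Farouk, Castillo and Ivanova, by date of commission (earlier first): Horvat (Apr 13, 1995) before Marino (Jan 4, 1996) before Farouk (Jun 9, 1996) before Castillo (Mar 4, 1997) before Ivanova (Jan 16, 2001).
Order: Eriksen, Reyes, Horvat, Marino, Farouk, Castillo, Ivanova.

Marino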